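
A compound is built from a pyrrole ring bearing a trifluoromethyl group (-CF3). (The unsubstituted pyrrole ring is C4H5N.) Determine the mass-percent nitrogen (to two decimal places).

Atom tally by fragment:
  pyrrole ring core → C:4 H:5 N:1
  (− 1 ring H displaced by substituents)
  + CF3 → C:1 F:3
Element totals:
  C: 5
  H: 4
  F: 3
  N: 1
Molecular formula: C5H4F3N.
Molar mass = 135.088 g/mol.
Mass from N: 1 × 14.007 = 14.007 g/mol.
%N = 14.007 / 135.088 × 100 = 10.37%.

10.37%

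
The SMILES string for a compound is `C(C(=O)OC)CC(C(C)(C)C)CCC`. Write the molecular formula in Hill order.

C12H24O2

Atom tally by fragment:
  CH3OOCCH2 → C:3 H:5 O:2
  CH2 → C:1 H:2
  CH(C(CH3)3) → C:5 H:10
  CH2 → C:1 H:2
  CH2 → C:1 H:2
  CH3 → C:1 H:3
Element totals:
  C: 12
  H: 24
  O: 2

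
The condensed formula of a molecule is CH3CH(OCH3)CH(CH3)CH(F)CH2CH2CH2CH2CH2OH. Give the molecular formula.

C11H23FO2

Atom tally by fragment:
  CH3 → C:1 H:3
  CH(OCH3) → C:2 H:4 O:1
  CH(CH3) → C:2 H:4
  CH(F) → C:1 H:1 F:1
  CH2 → C:1 H:2
  CH2 → C:1 H:2
  CH2 → C:1 H:2
  CH2CH2OH → C:2 H:5 O:1
Element totals:
  C: 11
  H: 23
  F: 1
  O: 2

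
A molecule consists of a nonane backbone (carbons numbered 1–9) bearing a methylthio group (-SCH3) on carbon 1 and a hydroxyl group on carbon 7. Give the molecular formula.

C10H22OS

Atom tally by fragment:
  CH3SCH2 → C:2 H:5 S:1
  CH2 → C:1 H:2
  CH2 → C:1 H:2
  CH2 → C:1 H:2
  CH2 → C:1 H:2
  CH2 → C:1 H:2
  CH(OH) → C:1 H:2 O:1
  CH2 → C:1 H:2
  CH3 → C:1 H:3
Element totals:
  C: 10
  H: 22
  O: 1
  S: 1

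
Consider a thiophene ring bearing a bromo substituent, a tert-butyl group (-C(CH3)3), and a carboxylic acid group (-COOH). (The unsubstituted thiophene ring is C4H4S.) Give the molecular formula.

C9H11BrO2S

Atom tally by fragment:
  thiophene ring core → C:4 H:4 S:1
  (− 3 ring H displaced by substituents)
  + Br → Br:1
  + C(CH3)3 → C:4 H:9
  + COOH → C:1 H:1 O:2
Element totals:
  C: 9
  H: 11
  Br: 1
  O: 2
  S: 1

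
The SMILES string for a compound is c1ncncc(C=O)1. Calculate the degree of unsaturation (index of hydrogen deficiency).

Atom tally by fragment:
  pyrimidine ring core → C:4 H:4 N:2
  (− 1 ring H displaced by substituents)
  + CHO → C:1 H:1 O:1
Element totals:
  C: 5
  H: 4
  N: 2
  O: 1
Molecular formula: C5H4N2O.
DoU = (2C + 2 + N − H − X) / 2 = (2·5 + 2 + 2 − 4 − 0) / 2 = 5.

5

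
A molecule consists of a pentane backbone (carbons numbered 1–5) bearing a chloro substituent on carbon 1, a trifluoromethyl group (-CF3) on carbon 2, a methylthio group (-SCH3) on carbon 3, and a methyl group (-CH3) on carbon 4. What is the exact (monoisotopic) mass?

234.0457

Atom tally by fragment:
  ClCH2 → C:1 H:2 Cl:1
  CH(CF3) → C:2 H:1 F:3
  CH(SCH3) → C:2 H:4 S:1
  CH(CH3) → C:2 H:4
  CH3 → C:1 H:3
Element totals:
  C: 8
  H: 14
  Cl: 1
  F: 3
  S: 1
Molecular formula: C8H14ClF3S.
  M = 8(12.0) + 14(1.007825) + 34.968853 + 3(18.998403) + 31.972071
    = 96.000000 + 14.109550 + 34.968853 + 56.995209 + 31.972071 = 234.045683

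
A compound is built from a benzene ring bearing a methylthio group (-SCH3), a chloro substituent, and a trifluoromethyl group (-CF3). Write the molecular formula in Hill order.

C8H6ClF3S

Atom tally by fragment:
  benzene ring core → C:6 H:6
  (− 3 ring H displaced by substituents)
  + SCH3 → C:1 H:3 S:1
  + Cl → Cl:1
  + CF3 → C:1 F:3
Element totals:
  C: 8
  H: 6
  Cl: 1
  F: 3
  S: 1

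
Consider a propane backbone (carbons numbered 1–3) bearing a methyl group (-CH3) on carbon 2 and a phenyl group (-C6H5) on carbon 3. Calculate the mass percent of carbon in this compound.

Atom tally by fragment:
  CH3 → C:1 H:3
  CH(CH3) → C:2 H:4
  CH2C6H5 → C:7 H:7
Element totals:
  C: 10
  H: 14
Molecular formula: C10H14.
Molar mass = 134.222 g/mol.
Mass from C: 10 × 12.011 = 120.110 g/mol.
%C = 120.110 / 134.222 × 100 = 89.49%.

89.49%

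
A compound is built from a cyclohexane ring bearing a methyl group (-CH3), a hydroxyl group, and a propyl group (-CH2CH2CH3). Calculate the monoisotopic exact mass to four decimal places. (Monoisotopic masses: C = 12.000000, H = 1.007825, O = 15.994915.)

Atom tally by fragment:
  cyclohexane ring core → C:6 H:12
  (− 3 ring H displaced by substituents)
  + CH3 → C:1 H:3
  + OH → O:1 H:1
  + CH2CH2CH3 → C:3 H:7
Element totals:
  C: 10
  H: 20
  O: 1
Molecular formula: C10H20O.
  M = 10(12.0) + 20(1.007825) + 15.994915
    = 120.000000 + 20.156500 + 15.994915 = 156.151415

156.1514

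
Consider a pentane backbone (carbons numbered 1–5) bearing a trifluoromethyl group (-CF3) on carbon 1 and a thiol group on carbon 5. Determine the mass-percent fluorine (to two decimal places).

Atom tally by fragment:
  F3CCH2 → C:2 H:2 F:3
  CH2 → C:1 H:2
  CH2 → C:1 H:2
  CH2 → C:1 H:2
  CH2SH → C:1 H:3 S:1
Element totals:
  C: 6
  H: 11
  F: 3
  S: 1
Molecular formula: C6H11F3S.
Molar mass = 172.208 g/mol.
Mass from F: 3 × 18.998 = 56.994 g/mol.
%F = 56.994 / 172.208 × 100 = 33.10%.

33.10%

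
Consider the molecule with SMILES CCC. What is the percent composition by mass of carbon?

Atom tally by fragment:
  CH3 → C:1 H:3
  CH2 → C:1 H:2
  CH3 → C:1 H:3
Element totals:
  C: 3
  H: 8
Molecular formula: C3H8.
Molar mass = 44.097 g/mol.
Mass from C: 3 × 12.011 = 36.033 g/mol.
%C = 36.033 / 44.097 × 100 = 81.71%.

81.71%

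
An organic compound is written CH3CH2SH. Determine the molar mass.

Atom tally by fragment:
  CH3 → C:1 H:3
  CH2SH → C:1 H:3 S:1
Element totals:
  C: 2
  H: 6
  S: 1
Molecular formula: C2H6S.
  M = 2(12.011) + 6(1.008) + 32.06
    = 24.022 + 6.048 + 32.060 = 62.130

62.13 g/mol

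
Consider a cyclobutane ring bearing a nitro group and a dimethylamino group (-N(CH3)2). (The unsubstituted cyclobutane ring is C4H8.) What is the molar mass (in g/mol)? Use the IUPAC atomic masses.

144.17 g/mol

Atom tally by fragment:
  cyclobutane ring core → C:4 H:8
  (− 2 ring H displaced by substituents)
  + NO2 → N:1 O:2
  + N(CH3)2 → N:1 C:2 H:6
Element totals:
  C: 6
  H: 12
  N: 2
  O: 2
Molecular formula: C6H12N2O2.
  M = 6(12.011) + 12(1.008) + 2(14.007) + 2(15.999)
    = 72.066 + 12.096 + 28.014 + 31.998 = 144.174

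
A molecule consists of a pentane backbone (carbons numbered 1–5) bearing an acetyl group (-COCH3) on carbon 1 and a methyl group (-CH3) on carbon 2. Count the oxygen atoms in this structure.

1

Atom tally by fragment:
  CH3COCH2 → C:3 H:5 O:1
  CH(CH3) → C:2 H:4
  CH2 → C:1 H:2
  CH2 → C:1 H:2
  CH3 → C:1 H:3
Element totals:
  C: 8
  H: 16
  O: 1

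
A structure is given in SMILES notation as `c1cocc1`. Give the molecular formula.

C4H4O

Atom tally by fragment:
  furan ring core → C:4 H:4 O:1
Element totals:
  C: 4
  H: 4
  O: 1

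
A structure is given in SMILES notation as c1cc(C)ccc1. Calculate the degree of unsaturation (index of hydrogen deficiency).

4

Atom tally by fragment:
  benzene ring core → C:6 H:6
  (− 1 ring H displaced by substituents)
  + CH3 → C:1 H:3
Element totals:
  C: 7
  H: 8
Molecular formula: C7H8.
DoU = (2C + 2 + N − H − X) / 2 = (2·7 + 2 + 0 − 8 − 0) / 2 = 4.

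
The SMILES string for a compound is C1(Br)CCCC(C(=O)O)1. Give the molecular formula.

C6H9BrO2

Atom tally by fragment:
  cyclopentane ring core → C:5 H:10
  (− 2 ring H displaced by substituents)
  + Br → Br:1
  + COOH → C:1 H:1 O:2
Element totals:
  C: 6
  H: 9
  Br: 1
  O: 2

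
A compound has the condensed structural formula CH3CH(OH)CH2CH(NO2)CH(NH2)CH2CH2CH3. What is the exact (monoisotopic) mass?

190.1317

Atom tally by fragment:
  CH3 → C:1 H:3
  CH(OH) → C:1 H:2 O:1
  CH2 → C:1 H:2
  CH(NO2) → C:1 H:1 N:1 O:2
  CH(NH2) → C:1 H:3 N:1
  CH2 → C:1 H:2
  CH2 → C:1 H:2
  CH3 → C:1 H:3
Element totals:
  C: 8
  H: 18
  N: 2
  O: 3
Molecular formula: C8H18N2O3.
  M = 8(12.0) + 18(1.007825) + 2(14.003074) + 3(15.994915)
    = 96.000000 + 18.140850 + 28.006148 + 47.984745 = 190.131743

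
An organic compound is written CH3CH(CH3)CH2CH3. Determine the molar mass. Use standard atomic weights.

Element totals:
  C: 5
  H: 12
Molecular formula: C5H12.
  M = 5(12.011) + 12(1.008)
    = 60.055 + 12.096 = 72.151

72.15 g/mol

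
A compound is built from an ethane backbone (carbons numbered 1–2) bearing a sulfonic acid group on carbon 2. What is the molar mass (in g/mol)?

110.13 g/mol

Atom tally by fragment:
  CH3 → C:1 H:3
  CH2SO3H → C:1 H:3 S:1 O:3
Element totals:
  C: 2
  H: 6
  O: 3
  S: 1
Molecular formula: C2H6O3S.
  M = 2(12.011) + 6(1.008) + 3(15.999) + 32.06
    = 24.022 + 6.048 + 47.997 + 32.060 = 110.127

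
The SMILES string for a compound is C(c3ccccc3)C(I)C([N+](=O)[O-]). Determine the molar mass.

Atom tally by fragment:
  C6H5CH2 → C:7 H:7
  CH(I) → C:1 H:1 I:1
  CH2NO2 → C:1 H:2 N:1 O:2
Element totals:
  C: 9
  H: 10
  I: 1
  N: 1
  O: 2
Molecular formula: C9H10INO2.
  M = 9(12.011) + 10(1.008) + 126.904 + 14.007 + 2(15.999)
    = 108.099 + 10.080 + 126.904 + 14.007 + 31.998 = 291.088

291.09 g/mol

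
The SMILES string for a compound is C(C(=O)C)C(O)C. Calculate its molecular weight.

102.13 g/mol

Atom tally by fragment:
  CH3COCH2 → C:3 H:5 O:1
  CH(OH) → C:1 H:2 O:1
  CH3 → C:1 H:3
Element totals:
  C: 5
  H: 10
  O: 2
Molecular formula: C5H10O2.
  M = 5(12.011) + 10(1.008) + 2(15.999)
    = 60.055 + 10.080 + 31.998 = 102.133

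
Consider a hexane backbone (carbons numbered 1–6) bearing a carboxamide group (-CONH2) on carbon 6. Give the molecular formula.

C7H15NO

Atom tally by fragment:
  CH3 → C:1 H:3
  CH2 → C:1 H:2
  CH2 → C:1 H:2
  CH2 → C:1 H:2
  CH2 → C:1 H:2
  CH2CONH2 → C:2 H:4 O:1 N:1
Element totals:
  C: 7
  H: 15
  N: 1
  O: 1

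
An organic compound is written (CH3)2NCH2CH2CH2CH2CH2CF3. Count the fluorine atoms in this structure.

Atom tally by fragment:
  (CH3)2NCH2 → C:3 H:8 N:1
  CH2 → C:1 H:2
  CH2 → C:1 H:2
  CH2 → C:1 H:2
  CH2CF3 → C:2 H:2 F:3
Element totals:
  C: 8
  H: 16
  F: 3
  N: 1

3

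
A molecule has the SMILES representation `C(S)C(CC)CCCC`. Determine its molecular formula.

Atom tally by fragment:
  HSCH2 → C:1 H:3 S:1
  CH(C2H5) → C:3 H:6
  CH2 → C:1 H:2
  CH2 → C:1 H:2
  CH2 → C:1 H:2
  CH3 → C:1 H:3
Element totals:
  C: 8
  H: 18
  S: 1

C8H18S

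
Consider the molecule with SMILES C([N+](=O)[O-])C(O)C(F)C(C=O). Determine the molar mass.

Atom tally by fragment:
  O2NCH2 → C:1 H:2 N:1 O:2
  CH(OH) → C:1 H:2 O:1
  CH(F) → C:1 H:1 F:1
  CH2CHO → C:2 H:3 O:1
Element totals:
  C: 5
  H: 8
  F: 1
  N: 1
  O: 4
Molecular formula: C5H8FNO4.
  M = 5(12.011) + 8(1.008) + 18.998 + 14.007 + 4(15.999)
    = 60.055 + 8.064 + 18.998 + 14.007 + 63.996 = 165.120

165.12 g/mol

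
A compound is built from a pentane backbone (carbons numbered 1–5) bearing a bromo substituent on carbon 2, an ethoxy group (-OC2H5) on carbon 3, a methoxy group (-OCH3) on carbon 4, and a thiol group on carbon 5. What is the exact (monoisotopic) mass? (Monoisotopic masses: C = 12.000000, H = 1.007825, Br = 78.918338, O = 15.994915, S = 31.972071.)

256.0133

Atom tally by fragment:
  CH3 → C:1 H:3
  CH(Br) → C:1 H:1 Br:1
  CH(OC2H5) → C:3 H:6 O:1
  CH(OCH3) → C:2 H:4 O:1
  CH2SH → C:1 H:3 S:1
Element totals:
  C: 8
  H: 17
  Br: 1
  O: 2
  S: 1
Molecular formula: C8H17BrO2S.
  M = 8(12.0) + 17(1.007825) + 78.918338 + 2(15.994915) + 31.972071
    = 96.000000 + 17.133025 + 78.918338 + 31.989830 + 31.972071 = 256.013264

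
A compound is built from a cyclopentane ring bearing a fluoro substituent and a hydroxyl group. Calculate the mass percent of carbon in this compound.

Atom tally by fragment:
  cyclopentane ring core → C:5 H:10
  (− 2 ring H displaced by substituents)
  + F → F:1
  + OH → O:1 H:1
Element totals:
  C: 5
  H: 9
  F: 1
  O: 1
Molecular formula: C5H9FO.
Molar mass = 104.124 g/mol.
Mass from C: 5 × 12.011 = 60.055 g/mol.
%C = 60.055 / 104.124 × 100 = 57.68%.

57.68%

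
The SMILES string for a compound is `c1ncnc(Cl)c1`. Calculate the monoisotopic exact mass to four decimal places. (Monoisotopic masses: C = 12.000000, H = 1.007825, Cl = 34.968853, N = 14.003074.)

Atom tally by fragment:
  pyrimidine ring core → C:4 H:4 N:2
  (− 1 ring H displaced by substituents)
  + Cl → Cl:1
Element totals:
  C: 4
  H: 3
  Cl: 1
  N: 2
Molecular formula: C4H3ClN2.
  M = 4(12.0) + 3(1.007825) + 34.968853 + 2(14.003074)
    = 48.000000 + 3.023475 + 34.968853 + 28.006148 = 113.998476

113.9985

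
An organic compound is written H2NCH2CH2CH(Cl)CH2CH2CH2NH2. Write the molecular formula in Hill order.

C6H15ClN2

Atom tally by fragment:
  H2NCH2 → C:1 H:4 N:1
  CH2 → C:1 H:2
  CH(Cl) → C:1 H:1 Cl:1
  CH2 → C:1 H:2
  CH2 → C:1 H:2
  CH2NH2 → C:1 H:4 N:1
Element totals:
  C: 6
  H: 15
  Cl: 1
  N: 2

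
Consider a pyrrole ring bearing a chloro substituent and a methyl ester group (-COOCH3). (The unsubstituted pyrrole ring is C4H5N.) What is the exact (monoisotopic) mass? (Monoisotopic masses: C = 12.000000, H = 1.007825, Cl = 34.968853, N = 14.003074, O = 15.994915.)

Atom tally by fragment:
  pyrrole ring core → C:4 H:5 N:1
  (− 2 ring H displaced by substituents)
  + Cl → Cl:1
  + COOCH3 → C:2 H:3 O:2
Element totals:
  C: 6
  H: 6
  Cl: 1
  N: 1
  O: 2
Molecular formula: C6H6ClNO2.
  M = 6(12.0) + 6(1.007825) + 34.968853 + 14.003074 + 2(15.994915)
    = 72.000000 + 6.046950 + 34.968853 + 14.003074 + 31.989830 = 159.008707

159.0087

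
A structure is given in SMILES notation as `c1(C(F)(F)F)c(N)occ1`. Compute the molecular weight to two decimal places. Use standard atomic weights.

151.09 g/mol

Atom tally by fragment:
  furan ring core → C:4 H:4 O:1
  (− 2 ring H displaced by substituents)
  + CF3 → C:1 F:3
  + NH2 → N:1 H:2
Element totals:
  C: 5
  H: 4
  F: 3
  N: 1
  O: 1
Molecular formula: C5H4F3NO.
  M = 5(12.011) + 4(1.008) + 3(18.998) + 14.007 + 15.999
    = 60.055 + 4.032 + 56.994 + 14.007 + 15.999 = 151.087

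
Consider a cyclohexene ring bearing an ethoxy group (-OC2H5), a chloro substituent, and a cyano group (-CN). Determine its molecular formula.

Atom tally by fragment:
  cyclohexene ring core → C:6 H:10
  (− 3 ring H displaced by substituents)
  + OC2H5 → C:2 H:5 O:1
  + Cl → Cl:1
  + CN → C:1 N:1
Element totals:
  C: 9
  H: 12
  Cl: 1
  N: 1
  O: 1

C9H12ClNO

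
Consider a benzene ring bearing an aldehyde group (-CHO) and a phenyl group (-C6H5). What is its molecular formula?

Atom tally by fragment:
  benzene ring core → C:6 H:6
  (− 2 ring H displaced by substituents)
  + CHO → C:1 H:1 O:1
  + C6H5 → C:6 H:5
Element totals:
  C: 13
  H: 10
  O: 1

C13H10O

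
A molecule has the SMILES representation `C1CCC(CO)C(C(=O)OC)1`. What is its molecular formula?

C8H14O3

Atom tally by fragment:
  cyclopentane ring core → C:5 H:10
  (− 2 ring H displaced by substituents)
  + CH2OH → C:1 H:3 O:1
  + COOCH3 → C:2 H:3 O:2
Element totals:
  C: 8
  H: 14
  O: 3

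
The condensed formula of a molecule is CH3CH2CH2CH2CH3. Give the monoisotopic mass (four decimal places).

72.0939

Element totals:
  C: 5
  H: 12
Molecular formula: C5H12.
  M = 5(12.0) + 12(1.007825)
    = 60.000000 + 12.093900 = 72.093900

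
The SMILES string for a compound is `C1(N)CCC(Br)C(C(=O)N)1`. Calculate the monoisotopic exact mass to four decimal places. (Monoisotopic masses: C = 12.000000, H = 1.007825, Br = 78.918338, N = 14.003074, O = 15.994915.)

206.0055

Atom tally by fragment:
  cyclopentane ring core → C:5 H:10
  (− 3 ring H displaced by substituents)
  + NH2 → N:1 H:2
  + Br → Br:1
  + CONH2 → C:1 H:2 O:1 N:1
Element totals:
  C: 6
  H: 11
  Br: 1
  N: 2
  O: 1
Molecular formula: C6H11BrN2O.
  M = 6(12.0) + 11(1.007825) + 78.918338 + 2(14.003074) + 15.994915
    = 72.000000 + 11.086075 + 78.918338 + 28.006148 + 15.994915 = 206.005476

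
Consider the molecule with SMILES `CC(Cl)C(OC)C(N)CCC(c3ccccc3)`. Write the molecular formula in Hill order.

C14H22ClNO

Atom tally by fragment:
  CH3 → C:1 H:3
  CH(Cl) → C:1 H:1 Cl:1
  CH(OCH3) → C:2 H:4 O:1
  CH(NH2) → C:1 H:3 N:1
  CH2 → C:1 H:2
  CH2 → C:1 H:2
  CH2C6H5 → C:7 H:7
Element totals:
  C: 14
  H: 22
  Cl: 1
  N: 1
  O: 1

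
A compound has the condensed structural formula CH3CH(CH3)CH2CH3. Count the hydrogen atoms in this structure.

12

Element totals:
  C: 5
  H: 12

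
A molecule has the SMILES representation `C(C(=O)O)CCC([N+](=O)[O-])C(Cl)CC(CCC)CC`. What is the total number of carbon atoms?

Atom tally by fragment:
  HOOCCH2 → C:2 H:3 O:2
  CH2 → C:1 H:2
  CH2 → C:1 H:2
  CH(NO2) → C:1 H:1 N:1 O:2
  CH(Cl) → C:1 H:1 Cl:1
  CH2 → C:1 H:2
  CH(CH2CH2CH3) → C:4 H:8
  CH2 → C:1 H:2
  CH3 → C:1 H:3
Element totals:
  C: 13
  H: 24
  Cl: 1
  N: 1
  O: 4

13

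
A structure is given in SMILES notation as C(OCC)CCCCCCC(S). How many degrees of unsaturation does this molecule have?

0

Atom tally by fragment:
  C2H5OCH2 → C:3 H:7 O:1
  CH2 → C:1 H:2
  CH2 → C:1 H:2
  CH2 → C:1 H:2
  CH2 → C:1 H:2
  CH2 → C:1 H:2
  CH2 → C:1 H:2
  CH2SH → C:1 H:3 S:1
Element totals:
  C: 10
  H: 22
  O: 1
  S: 1
Molecular formula: C10H22OS.
DoU = (2C + 2 + N − H − X) / 2 = (2·10 + 2 + 0 − 22 − 0) / 2 = 0.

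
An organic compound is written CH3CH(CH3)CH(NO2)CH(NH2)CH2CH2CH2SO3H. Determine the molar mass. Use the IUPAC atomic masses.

254.30 g/mol

Atom tally by fragment:
  CH3 → C:1 H:3
  CH(CH3) → C:2 H:4
  CH(NO2) → C:1 H:1 N:1 O:2
  CH(NH2) → C:1 H:3 N:1
  CH2 → C:1 H:2
  CH2 → C:1 H:2
  CH2SO3H → C:1 H:3 S:1 O:3
Element totals:
  C: 8
  H: 18
  N: 2
  O: 5
  S: 1
Molecular formula: C8H18N2O5S.
  M = 8(12.011) + 18(1.008) + 2(14.007) + 5(15.999) + 32.06
    = 96.088 + 18.144 + 28.014 + 79.995 + 32.060 = 254.301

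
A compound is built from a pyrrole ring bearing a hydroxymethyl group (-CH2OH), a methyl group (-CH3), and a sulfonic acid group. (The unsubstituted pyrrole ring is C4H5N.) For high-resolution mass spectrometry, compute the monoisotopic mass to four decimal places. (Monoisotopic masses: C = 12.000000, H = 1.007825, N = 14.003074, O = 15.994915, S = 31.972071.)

Atom tally by fragment:
  pyrrole ring core → C:4 H:5 N:1
  (− 3 ring H displaced by substituents)
  + CH2OH → C:1 H:3 O:1
  + CH3 → C:1 H:3
  + SO3H → S:1 O:3 H:1
Element totals:
  C: 6
  H: 9
  N: 1
  O: 4
  S: 1
Molecular formula: C6H9NO4S.
  M = 6(12.0) + 9(1.007825) + 14.003074 + 4(15.994915) + 31.972071
    = 72.000000 + 9.070425 + 14.003074 + 63.979660 + 31.972071 = 191.025230

191.0252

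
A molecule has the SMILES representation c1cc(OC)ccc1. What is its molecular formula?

C7H8O

Atom tally by fragment:
  benzene ring core → C:6 H:6
  (− 1 ring H displaced by substituents)
  + OCH3 → C:1 H:3 O:1
Element totals:
  C: 7
  H: 8
  O: 1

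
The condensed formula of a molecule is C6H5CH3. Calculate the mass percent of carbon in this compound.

Atom tally by fragment:
  benzene ring core → C:6 H:6
  (− 1 ring H displaced by substituents)
  + CH3 → C:1 H:3
Element totals:
  C: 7
  H: 8
Molecular formula: C7H8.
Molar mass = 92.141 g/mol.
Mass from C: 7 × 12.011 = 84.077 g/mol.
%C = 84.077 / 92.141 × 100 = 91.25%.

91.25%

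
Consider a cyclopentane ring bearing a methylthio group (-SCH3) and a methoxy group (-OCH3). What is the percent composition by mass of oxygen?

10.94%

Atom tally by fragment:
  cyclopentane ring core → C:5 H:10
  (− 2 ring H displaced by substituents)
  + SCH3 → C:1 H:3 S:1
  + OCH3 → C:1 H:3 O:1
Element totals:
  C: 7
  H: 14
  O: 1
  S: 1
Molecular formula: C7H14OS.
Molar mass = 146.248 g/mol.
Mass from O: 1 × 15.999 = 15.999 g/mol.
%O = 15.999 / 146.248 × 100 = 10.94%.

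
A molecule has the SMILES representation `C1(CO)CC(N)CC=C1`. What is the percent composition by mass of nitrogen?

11.01%

Atom tally by fragment:
  cyclohexene ring core → C:6 H:10
  (− 2 ring H displaced by substituents)
  + CH2OH → C:1 H:3 O:1
  + NH2 → N:1 H:2
Element totals:
  C: 7
  H: 13
  N: 1
  O: 1
Molecular formula: C7H13NO.
Molar mass = 127.187 g/mol.
Mass from N: 1 × 14.007 = 14.007 g/mol.
%N = 14.007 / 127.187 × 100 = 11.01%.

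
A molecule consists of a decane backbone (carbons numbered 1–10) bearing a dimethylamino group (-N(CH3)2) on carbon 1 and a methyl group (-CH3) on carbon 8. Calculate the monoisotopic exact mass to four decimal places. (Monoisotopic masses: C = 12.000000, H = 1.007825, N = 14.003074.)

199.2300

Atom tally by fragment:
  (CH3)2NCH2 → C:3 H:8 N:1
  CH2 → C:1 H:2
  CH2 → C:1 H:2
  CH2 → C:1 H:2
  CH2 → C:1 H:2
  CH2 → C:1 H:2
  CH2 → C:1 H:2
  CH(CH3) → C:2 H:4
  CH2 → C:1 H:2
  CH3 → C:1 H:3
Element totals:
  C: 13
  H: 29
  N: 1
Molecular formula: C13H29N.
  M = 13(12.0) + 29(1.007825) + 14.003074
    = 156.000000 + 29.226925 + 14.003074 = 199.229999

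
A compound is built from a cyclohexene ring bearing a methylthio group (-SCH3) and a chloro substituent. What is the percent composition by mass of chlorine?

Atom tally by fragment:
  cyclohexene ring core → C:6 H:10
  (− 2 ring H displaced by substituents)
  + SCH3 → C:1 H:3 S:1
  + Cl → Cl:1
Element totals:
  C: 7
  H: 11
  Cl: 1
  S: 1
Molecular formula: C7H11ClS.
Molar mass = 162.675 g/mol.
Mass from Cl: 1 × 35.45 = 35.450 g/mol.
%Cl = 35.450 / 162.675 × 100 = 21.79%.

21.79%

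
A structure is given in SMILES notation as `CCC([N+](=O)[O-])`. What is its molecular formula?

Atom tally by fragment:
  CH3 → C:1 H:3
  CH2 → C:1 H:2
  CH2NO2 → C:1 H:2 N:1 O:2
Element totals:
  C: 3
  H: 7
  N: 1
  O: 2

C3H7NO2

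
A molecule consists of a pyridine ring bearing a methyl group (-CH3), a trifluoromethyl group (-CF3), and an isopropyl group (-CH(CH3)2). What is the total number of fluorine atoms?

3

Atom tally by fragment:
  pyridine ring core → C:5 H:5 N:1
  (− 3 ring H displaced by substituents)
  + CH3 → C:1 H:3
  + CF3 → C:1 F:3
  + CH(CH3)2 → C:3 H:7
Element totals:
  C: 10
  H: 12
  F: 3
  N: 1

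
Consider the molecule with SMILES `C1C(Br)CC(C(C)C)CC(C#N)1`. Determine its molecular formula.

C10H16BrN

Atom tally by fragment:
  cyclohexane ring core → C:6 H:12
  (− 3 ring H displaced by substituents)
  + Br → Br:1
  + CH(CH3)2 → C:3 H:7
  + CN → C:1 N:1
Element totals:
  C: 10
  H: 16
  Br: 1
  N: 1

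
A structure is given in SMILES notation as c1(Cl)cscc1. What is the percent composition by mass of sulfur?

27.04%

Atom tally by fragment:
  thiophene ring core → C:4 H:4 S:1
  (− 1 ring H displaced by substituents)
  + Cl → Cl:1
Element totals:
  C: 4
  H: 3
  Cl: 1
  S: 1
Molecular formula: C4H3ClS.
Molar mass = 118.578 g/mol.
Mass from S: 1 × 32.06 = 32.060 g/mol.
%S = 32.060 / 118.578 × 100 = 27.04%.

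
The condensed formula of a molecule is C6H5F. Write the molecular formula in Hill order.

Atom tally by fragment:
  benzene ring core → C:6 H:6
  (− 1 ring H displaced by substituents)
  + F → F:1
Element totals:
  C: 6
  H: 5
  F: 1

C6H5F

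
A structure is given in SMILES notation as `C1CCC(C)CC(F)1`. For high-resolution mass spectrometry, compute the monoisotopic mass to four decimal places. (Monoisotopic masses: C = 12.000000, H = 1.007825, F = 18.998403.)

Atom tally by fragment:
  cyclohexane ring core → C:6 H:12
  (− 2 ring H displaced by substituents)
  + CH3 → C:1 H:3
  + F → F:1
Element totals:
  C: 7
  H: 13
  F: 1
Molecular formula: C7H13F.
  M = 7(12.0) + 13(1.007825) + 18.998403
    = 84.000000 + 13.101725 + 18.998403 = 116.100128

116.1001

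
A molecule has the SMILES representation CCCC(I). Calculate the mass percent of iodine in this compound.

Atom tally by fragment:
  CH3 → C:1 H:3
  CH2 → C:1 H:2
  CH2 → C:1 H:2
  CH2I → C:1 H:2 I:1
Element totals:
  C: 4
  H: 9
  I: 1
Molecular formula: C4H9I.
Molar mass = 184.020 g/mol.
Mass from I: 1 × 126.904 = 126.904 g/mol.
%I = 126.904 / 184.020 × 100 = 68.96%.

68.96%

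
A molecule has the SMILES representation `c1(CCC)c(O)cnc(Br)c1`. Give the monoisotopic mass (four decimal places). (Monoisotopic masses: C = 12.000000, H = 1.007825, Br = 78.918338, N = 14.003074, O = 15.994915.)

Atom tally by fragment:
  pyridine ring core → C:5 H:5 N:1
  (− 3 ring H displaced by substituents)
  + CH2CH2CH3 → C:3 H:7
  + OH → O:1 H:1
  + Br → Br:1
Element totals:
  C: 8
  H: 10
  Br: 1
  N: 1
  O: 1
Molecular formula: C8H10BrNO.
  M = 8(12.0) + 10(1.007825) + 78.918338 + 14.003074 + 15.994915
    = 96.000000 + 10.078250 + 78.918338 + 14.003074 + 15.994915 = 214.994577

214.9946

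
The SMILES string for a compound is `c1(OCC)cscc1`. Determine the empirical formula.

C6H8OS

Atom tally by fragment:
  thiophene ring core → C:4 H:4 S:1
  (− 1 ring H displaced by substituents)
  + OC2H5 → C:2 H:5 O:1
Element totals:
  C: 6
  H: 8
  O: 1
  S: 1
Molecular formula: C6H8OS.
gcd of subscripts (6, 8, 1, 1) = 1, so the empirical formula equals the molecular formula.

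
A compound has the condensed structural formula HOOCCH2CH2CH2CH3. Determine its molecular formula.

Atom tally by fragment:
  HOOCCH2 → C:2 H:3 O:2
  CH2 → C:1 H:2
  CH2 → C:1 H:2
  CH3 → C:1 H:3
Element totals:
  C: 5
  H: 10
  O: 2

C5H10O2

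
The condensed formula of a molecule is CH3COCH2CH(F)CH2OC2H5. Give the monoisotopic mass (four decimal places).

148.0900

Element totals:
  C: 7
  H: 13
  F: 1
  O: 2
Molecular formula: C7H13FO2.
  M = 7(12.0) + 13(1.007825) + 18.998403 + 2(15.994915)
    = 84.000000 + 13.101725 + 18.998403 + 31.989830 = 148.089958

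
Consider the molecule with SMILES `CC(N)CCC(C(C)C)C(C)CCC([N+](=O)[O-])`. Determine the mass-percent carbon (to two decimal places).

63.89%

Atom tally by fragment:
  CH3 → C:1 H:3
  CH(NH2) → C:1 H:3 N:1
  CH2 → C:1 H:2
  CH2 → C:1 H:2
  CH(CH(CH3)2) → C:4 H:8
  CH(CH3) → C:2 H:4
  CH2 → C:1 H:2
  CH2 → C:1 H:2
  CH2NO2 → C:1 H:2 N:1 O:2
Element totals:
  C: 13
  H: 28
  N: 2
  O: 2
Molecular formula: C13H28N2O2.
Molar mass = 244.379 g/mol.
Mass from C: 13 × 12.011 = 156.143 g/mol.
%C = 156.143 / 244.379 × 100 = 63.89%.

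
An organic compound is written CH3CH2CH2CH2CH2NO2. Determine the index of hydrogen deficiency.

1

Element totals:
  C: 5
  H: 11
  N: 1
  O: 2
Molecular formula: C5H11NO2.
DoU = (2C + 2 + N − H − X) / 2 = (2·5 + 2 + 1 − 11 − 0) / 2 = 1.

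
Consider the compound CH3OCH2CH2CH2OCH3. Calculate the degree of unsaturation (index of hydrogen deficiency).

0

Element totals:
  C: 5
  H: 12
  O: 2
Molecular formula: C5H12O2.
DoU = (2C + 2 + N − H − X) / 2 = (2·5 + 2 + 0 − 12 − 0) / 2 = 0.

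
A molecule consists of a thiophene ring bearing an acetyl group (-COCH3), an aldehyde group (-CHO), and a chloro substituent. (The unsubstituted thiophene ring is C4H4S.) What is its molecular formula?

Atom tally by fragment:
  thiophene ring core → C:4 H:4 S:1
  (− 3 ring H displaced by substituents)
  + COCH3 → C:2 H:3 O:1
  + CHO → C:1 H:1 O:1
  + Cl → Cl:1
Element totals:
  C: 7
  H: 5
  Cl: 1
  O: 2
  S: 1

C7H5ClO2S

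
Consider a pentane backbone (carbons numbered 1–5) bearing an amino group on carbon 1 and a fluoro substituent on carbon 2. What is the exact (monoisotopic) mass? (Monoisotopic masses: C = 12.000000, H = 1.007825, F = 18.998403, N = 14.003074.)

Atom tally by fragment:
  H2NCH2 → C:1 H:4 N:1
  CH(F) → C:1 H:1 F:1
  CH2 → C:1 H:2
  CH2 → C:1 H:2
  CH3 → C:1 H:3
Element totals:
  C: 5
  H: 12
  F: 1
  N: 1
Molecular formula: C5H12FN.
  M = 5(12.0) + 12(1.007825) + 18.998403 + 14.003074
    = 60.000000 + 12.093900 + 18.998403 + 14.003074 = 105.095377

105.0954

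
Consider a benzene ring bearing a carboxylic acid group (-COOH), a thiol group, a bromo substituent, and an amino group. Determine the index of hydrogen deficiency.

5

Atom tally by fragment:
  benzene ring core → C:6 H:6
  (− 4 ring H displaced by substituents)
  + COOH → C:1 H:1 O:2
  + SH → S:1 H:1
  + Br → Br:1
  + NH2 → N:1 H:2
Element totals:
  C: 7
  H: 6
  Br: 1
  N: 1
  O: 2
  S: 1
Molecular formula: C7H6BrNO2S.
DoU = (2C + 2 + N − H − X) / 2 = (2·7 + 2 + 1 − 6 − 1) / 2 = 5.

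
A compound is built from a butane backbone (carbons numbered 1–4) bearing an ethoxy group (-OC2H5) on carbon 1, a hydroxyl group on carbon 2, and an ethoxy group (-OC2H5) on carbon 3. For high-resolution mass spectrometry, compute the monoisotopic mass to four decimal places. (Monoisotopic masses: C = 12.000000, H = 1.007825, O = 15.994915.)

162.1256

Atom tally by fragment:
  C2H5OCH2 → C:3 H:7 O:1
  CH(OH) → C:1 H:2 O:1
  CH(OC2H5) → C:3 H:6 O:1
  CH3 → C:1 H:3
Element totals:
  C: 8
  H: 18
  O: 3
Molecular formula: C8H18O3.
  M = 8(12.0) + 18(1.007825) + 3(15.994915)
    = 96.000000 + 18.140850 + 47.984745 = 162.125595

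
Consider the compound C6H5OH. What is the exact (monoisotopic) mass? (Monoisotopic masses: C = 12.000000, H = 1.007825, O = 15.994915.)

94.0419

Atom tally by fragment:
  benzene ring core → C:6 H:6
  (− 1 ring H displaced by substituents)
  + OH → O:1 H:1
Element totals:
  C: 6
  H: 6
  O: 1
Molecular formula: C6H6O.
  M = 6(12.0) + 6(1.007825) + 15.994915
    = 72.000000 + 6.046950 + 15.994915 = 94.041865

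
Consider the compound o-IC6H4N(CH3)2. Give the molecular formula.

C8H10IN

Atom tally by fragment:
  benzene ring core → C:6 H:6
  (− 2 ring H displaced by substituents)
  + I → I:1
  + N(CH3)2 → N:1 C:2 H:6
Element totals:
  C: 8
  H: 10
  I: 1
  N: 1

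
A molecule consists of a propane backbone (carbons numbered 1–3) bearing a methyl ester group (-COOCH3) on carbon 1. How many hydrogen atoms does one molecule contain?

10

Atom tally by fragment:
  CH3OOCCH2 → C:3 H:5 O:2
  CH2 → C:1 H:2
  CH3 → C:1 H:3
Element totals:
  C: 5
  H: 10
  O: 2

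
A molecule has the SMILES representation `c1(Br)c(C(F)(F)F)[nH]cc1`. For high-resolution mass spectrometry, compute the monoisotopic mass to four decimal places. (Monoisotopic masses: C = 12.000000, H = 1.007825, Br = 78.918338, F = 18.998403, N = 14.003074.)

212.9401

Atom tally by fragment:
  pyrrole ring core → C:4 H:5 N:1
  (− 2 ring H displaced by substituents)
  + Br → Br:1
  + CF3 → C:1 F:3
Element totals:
  C: 5
  H: 3
  Br: 1
  F: 3
  N: 1
Molecular formula: C5H3BrF3N.
  M = 5(12.0) + 3(1.007825) + 78.918338 + 3(18.998403) + 14.003074
    = 60.000000 + 3.023475 + 78.918338 + 56.995209 + 14.003074 = 212.940096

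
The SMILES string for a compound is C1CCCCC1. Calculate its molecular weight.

84.16 g/mol

Atom tally by fragment:
  cyclohexane ring core → C:6 H:12
Element totals:
  C: 6
  H: 12
Molecular formula: C6H12.
  M = 6(12.011) + 12(1.008)
    = 72.066 + 12.096 = 84.162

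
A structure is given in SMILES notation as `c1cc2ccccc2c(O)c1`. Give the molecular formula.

Atom tally by fragment:
  naphthalene ring system core → C:10 H:8
  (− 1 ring H displaced by substituents)
  + OH → O:1 H:1
Element totals:
  C: 10
  H: 8
  O: 1

C10H8O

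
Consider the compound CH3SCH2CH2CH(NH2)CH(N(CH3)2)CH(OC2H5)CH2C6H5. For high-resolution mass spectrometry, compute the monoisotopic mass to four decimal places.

Atom tally by fragment:
  CH3SCH2 → C:2 H:5 S:1
  CH2 → C:1 H:2
  CH(NH2) → C:1 H:3 N:1
  CH(N(CH3)2) → C:3 H:7 N:1
  CH(OC2H5) → C:3 H:6 O:1
  CH2C6H5 → C:7 H:7
Element totals:
  C: 17
  H: 30
  N: 2
  O: 1
  S: 1
Molecular formula: C17H30N2OS.
  M = 17(12.0) + 30(1.007825) + 2(14.003074) + 15.994915 + 31.972071
    = 204.000000 + 30.234750 + 28.006148 + 15.994915 + 31.972071 = 310.207884

310.2079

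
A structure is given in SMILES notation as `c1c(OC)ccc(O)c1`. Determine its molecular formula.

C7H8O2

Atom tally by fragment:
  benzene ring core → C:6 H:6
  (− 2 ring H displaced by substituents)
  + OCH3 → C:1 H:3 O:1
  + OH → O:1 H:1
Element totals:
  C: 7
  H: 8
  O: 2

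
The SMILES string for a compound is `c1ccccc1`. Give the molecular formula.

Atom tally by fragment:
  benzene ring core → C:6 H:6
Element totals:
  C: 6
  H: 6

C6H6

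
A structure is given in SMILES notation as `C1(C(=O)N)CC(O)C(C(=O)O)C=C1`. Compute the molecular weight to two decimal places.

185.18 g/mol

Atom tally by fragment:
  cyclohexene ring core → C:6 H:10
  (− 3 ring H displaced by substituents)
  + CONH2 → C:1 H:2 O:1 N:1
  + OH → O:1 H:1
  + COOH → C:1 H:1 O:2
Element totals:
  C: 8
  H: 11
  N: 1
  O: 4
Molecular formula: C8H11NO4.
  M = 8(12.011) + 11(1.008) + 14.007 + 4(15.999)
    = 96.088 + 11.088 + 14.007 + 63.996 = 185.179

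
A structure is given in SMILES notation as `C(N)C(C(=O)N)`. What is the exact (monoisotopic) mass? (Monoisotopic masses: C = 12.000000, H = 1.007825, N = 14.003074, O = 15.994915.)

Atom tally by fragment:
  H2NCH2 → C:1 H:4 N:1
  CH2CONH2 → C:2 H:4 O:1 N:1
Element totals:
  C: 3
  H: 8
  N: 2
  O: 1
Molecular formula: C3H8N2O.
  M = 3(12.0) + 8(1.007825) + 2(14.003074) + 15.994915
    = 36.000000 + 8.062600 + 28.006148 + 15.994915 = 88.063663

88.0637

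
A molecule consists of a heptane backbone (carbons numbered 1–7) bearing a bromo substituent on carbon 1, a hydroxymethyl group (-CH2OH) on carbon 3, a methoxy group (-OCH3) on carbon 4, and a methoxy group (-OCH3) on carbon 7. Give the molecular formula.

Atom tally by fragment:
  BrCH2 → C:1 H:2 Br:1
  CH2 → C:1 H:2
  CH(CH2OH) → C:2 H:4 O:1
  CH(OCH3) → C:2 H:4 O:1
  CH2 → C:1 H:2
  CH2 → C:1 H:2
  CH2OCH3 → C:2 H:5 O:1
Element totals:
  C: 10
  H: 21
  Br: 1
  O: 3

C10H21BrO3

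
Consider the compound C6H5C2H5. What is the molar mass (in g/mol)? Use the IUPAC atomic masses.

Atom tally by fragment:
  benzene ring core → C:6 H:6
  (− 1 ring H displaced by substituents)
  + C2H5 → C:2 H:5
Element totals:
  C: 8
  H: 10
Molecular formula: C8H10.
  M = 8(12.011) + 10(1.008)
    = 96.088 + 10.080 = 106.168

106.17 g/mol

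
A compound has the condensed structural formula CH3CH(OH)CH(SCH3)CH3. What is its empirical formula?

Atom tally by fragment:
  CH3 → C:1 H:3
  CH(OH) → C:1 H:2 O:1
  CH(SCH3) → C:2 H:4 S:1
  CH3 → C:1 H:3
Element totals:
  C: 5
  H: 12
  O: 1
  S: 1
Molecular formula: C5H12OS.
gcd of subscripts (5, 12, 1, 1) = 1, so the empirical formula equals the molecular formula.

C5H12OS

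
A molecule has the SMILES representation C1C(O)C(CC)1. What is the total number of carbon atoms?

Atom tally by fragment:
  cyclopropane ring core → C:3 H:6
  (− 2 ring H displaced by substituents)
  + OH → O:1 H:1
  + C2H5 → C:2 H:5
Element totals:
  C: 5
  H: 10
  O: 1

5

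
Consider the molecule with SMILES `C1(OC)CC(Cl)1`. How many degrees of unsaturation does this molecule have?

Atom tally by fragment:
  cyclopropane ring core → C:3 H:6
  (− 2 ring H displaced by substituents)
  + OCH3 → C:1 H:3 O:1
  + Cl → Cl:1
Element totals:
  C: 4
  H: 7
  Cl: 1
  O: 1
Molecular formula: C4H7ClO.
DoU = (2C + 2 + N − H − X) / 2 = (2·4 + 2 + 0 − 7 − 1) / 2 = 1.

1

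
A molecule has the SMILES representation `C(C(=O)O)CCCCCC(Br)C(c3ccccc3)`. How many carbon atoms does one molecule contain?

15

Atom tally by fragment:
  HOOCCH2 → C:2 H:3 O:2
  CH2 → C:1 H:2
  CH2 → C:1 H:2
  CH2 → C:1 H:2
  CH2 → C:1 H:2
  CH2 → C:1 H:2
  CH(Br) → C:1 H:1 Br:1
  CH2C6H5 → C:7 H:7
Element totals:
  C: 15
  H: 21
  Br: 1
  O: 2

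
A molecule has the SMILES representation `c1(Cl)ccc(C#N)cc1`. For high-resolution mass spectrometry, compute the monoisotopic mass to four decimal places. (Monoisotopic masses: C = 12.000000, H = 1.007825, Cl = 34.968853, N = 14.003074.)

137.0032

Atom tally by fragment:
  benzene ring core → C:6 H:6
  (− 2 ring H displaced by substituents)
  + Cl → Cl:1
  + CN → C:1 N:1
Element totals:
  C: 7
  H: 4
  Cl: 1
  N: 1
Molecular formula: C7H4ClN.
  M = 7(12.0) + 4(1.007825) + 34.968853 + 14.003074
    = 84.000000 + 4.031300 + 34.968853 + 14.003074 = 137.003227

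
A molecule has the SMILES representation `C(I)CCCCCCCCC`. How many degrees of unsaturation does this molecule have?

0

Atom tally by fragment:
  ICH2 → C:1 H:2 I:1
  CH2 → C:1 H:2
  CH2 → C:1 H:2
  CH2 → C:1 H:2
  CH2 → C:1 H:2
  CH2 → C:1 H:2
  CH2 → C:1 H:2
  CH2 → C:1 H:2
  CH2 → C:1 H:2
  CH3 → C:1 H:3
Element totals:
  C: 10
  H: 21
  I: 1
Molecular formula: C10H21I.
DoU = (2C + 2 + N − H − X) / 2 = (2·10 + 2 + 0 − 21 − 1) / 2 = 0.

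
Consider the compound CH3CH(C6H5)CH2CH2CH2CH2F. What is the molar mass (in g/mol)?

180.27 g/mol

Atom tally by fragment:
  CH3 → C:1 H:3
  CH(C6H5) → C:7 H:6
  CH2 → C:1 H:2
  CH2 → C:1 H:2
  CH2 → C:1 H:2
  CH2F → C:1 H:2 F:1
Element totals:
  C: 12
  H: 17
  F: 1
Molecular formula: C12H17F.
  M = 12(12.011) + 17(1.008) + 18.998
    = 144.132 + 17.136 + 18.998 = 180.266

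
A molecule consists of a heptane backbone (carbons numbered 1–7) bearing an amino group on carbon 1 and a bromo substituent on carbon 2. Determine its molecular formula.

C7H16BrN

Atom tally by fragment:
  H2NCH2 → C:1 H:4 N:1
  CH(Br) → C:1 H:1 Br:1
  CH2 → C:1 H:2
  CH2 → C:1 H:2
  CH2 → C:1 H:2
  CH2 → C:1 H:2
  CH3 → C:1 H:3
Element totals:
  C: 7
  H: 16
  Br: 1
  N: 1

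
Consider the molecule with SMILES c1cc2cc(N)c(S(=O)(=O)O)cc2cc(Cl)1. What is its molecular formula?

C10H8ClNO3S

Atom tally by fragment:
  naphthalene ring system core → C:10 H:8
  (− 3 ring H displaced by substituents)
  + NH2 → N:1 H:2
  + SO3H → S:1 O:3 H:1
  + Cl → Cl:1
Element totals:
  C: 10
  H: 8
  Cl: 1
  N: 1
  O: 3
  S: 1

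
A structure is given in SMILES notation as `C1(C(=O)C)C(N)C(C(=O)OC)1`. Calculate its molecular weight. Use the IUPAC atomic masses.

157.17 g/mol

Atom tally by fragment:
  cyclopropane ring core → C:3 H:6
  (− 3 ring H displaced by substituents)
  + COCH3 → C:2 H:3 O:1
  + NH2 → N:1 H:2
  + COOCH3 → C:2 H:3 O:2
Element totals:
  C: 7
  H: 11
  N: 1
  O: 3
Molecular formula: C7H11NO3.
  M = 7(12.011) + 11(1.008) + 14.007 + 3(15.999)
    = 84.077 + 11.088 + 14.007 + 47.997 = 157.169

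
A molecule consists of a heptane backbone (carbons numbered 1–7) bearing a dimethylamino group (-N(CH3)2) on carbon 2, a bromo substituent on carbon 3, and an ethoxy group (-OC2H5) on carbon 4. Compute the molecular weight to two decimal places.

266.22 g/mol

Atom tally by fragment:
  CH3 → C:1 H:3
  CH(N(CH3)2) → C:3 H:7 N:1
  CH(Br) → C:1 H:1 Br:1
  CH(OC2H5) → C:3 H:6 O:1
  CH2 → C:1 H:2
  CH2 → C:1 H:2
  CH3 → C:1 H:3
Element totals:
  C: 11
  H: 24
  Br: 1
  N: 1
  O: 1
Molecular formula: C11H24BrNO.
  M = 11(12.011) + 24(1.008) + 79.904 + 14.007 + 15.999
    = 132.121 + 24.192 + 79.904 + 14.007 + 15.999 = 266.223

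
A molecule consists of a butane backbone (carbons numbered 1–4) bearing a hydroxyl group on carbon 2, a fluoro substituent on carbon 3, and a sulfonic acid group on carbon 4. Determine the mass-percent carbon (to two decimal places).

Atom tally by fragment:
  CH3 → C:1 H:3
  CH(OH) → C:1 H:2 O:1
  CH(F) → C:1 H:1 F:1
  CH2SO3H → C:1 H:3 S:1 O:3
Element totals:
  C: 4
  H: 9
  F: 1
  O: 4
  S: 1
Molecular formula: C4H9FO4S.
Molar mass = 172.170 g/mol.
Mass from C: 4 × 12.011 = 48.044 g/mol.
%C = 48.044 / 172.170 × 100 = 27.90%.

27.90%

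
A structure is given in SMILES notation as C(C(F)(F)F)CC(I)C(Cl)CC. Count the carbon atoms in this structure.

Atom tally by fragment:
  F3CCH2 → C:2 H:2 F:3
  CH2 → C:1 H:2
  CH(I) → C:1 H:1 I:1
  CH(Cl) → C:1 H:1 Cl:1
  CH2 → C:1 H:2
  CH3 → C:1 H:3
Element totals:
  C: 7
  H: 11
  Cl: 1
  F: 3
  I: 1

7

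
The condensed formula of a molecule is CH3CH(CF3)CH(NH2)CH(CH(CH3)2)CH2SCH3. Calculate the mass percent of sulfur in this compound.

Element totals:
  C: 10
  H: 20
  F: 3
  N: 1
  S: 1
Molecular formula: C10H20F3NS.
Molar mass = 243.331 g/mol.
Mass from S: 1 × 32.06 = 32.060 g/mol.
%S = 32.060 / 243.331 × 100 = 13.18%.

13.18%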